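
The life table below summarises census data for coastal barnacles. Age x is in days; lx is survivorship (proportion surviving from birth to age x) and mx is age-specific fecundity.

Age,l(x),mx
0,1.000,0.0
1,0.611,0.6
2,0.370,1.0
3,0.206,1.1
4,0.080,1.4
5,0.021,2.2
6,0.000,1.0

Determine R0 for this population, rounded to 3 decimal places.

lx·mx by age: 0, 0.3666, 0.37, 0.2266, 0.112, 0.0462, 0
R0 = Σ lx·mx = 1.1214 → 1.121

1.121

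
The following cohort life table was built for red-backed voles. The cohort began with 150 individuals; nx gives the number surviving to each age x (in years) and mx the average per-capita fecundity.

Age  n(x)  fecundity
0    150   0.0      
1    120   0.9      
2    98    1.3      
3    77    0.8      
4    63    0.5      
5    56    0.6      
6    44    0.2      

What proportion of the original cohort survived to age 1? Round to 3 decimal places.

l_1 = n_1/n_0 = 120/150 = 0.8 → 0.800

0.800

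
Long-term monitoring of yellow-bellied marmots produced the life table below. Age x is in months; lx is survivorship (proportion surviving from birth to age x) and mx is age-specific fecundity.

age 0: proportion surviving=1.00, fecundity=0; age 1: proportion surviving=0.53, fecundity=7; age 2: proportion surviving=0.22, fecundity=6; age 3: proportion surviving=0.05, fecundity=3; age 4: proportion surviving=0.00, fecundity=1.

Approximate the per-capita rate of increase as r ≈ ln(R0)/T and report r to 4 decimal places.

1.2530

R0 = Σ lx·mx = 0 + 3.71 + 1.32 + 0.15 + 0 = 5.18
Σ x·lx·mx = 6.8; T = 6.8/5.18 = 1.31274…
r ≈ ln(R0)/T = ln(5.18)/1.31274… = 1.252954… → 1.2530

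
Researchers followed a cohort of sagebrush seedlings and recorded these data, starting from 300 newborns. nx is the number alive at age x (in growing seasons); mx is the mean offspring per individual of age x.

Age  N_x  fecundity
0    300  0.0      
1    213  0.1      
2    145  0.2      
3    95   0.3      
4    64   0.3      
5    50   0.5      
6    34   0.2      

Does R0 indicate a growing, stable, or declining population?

declining

lx = nx/n0 = nx/300: 1, 0.71, 0.48333…, 0.31667…, 0.21333…, 0.16667…, 0.11333…
R0 = Σ lx·mx = 0 + 0.071 + 0.096667… + 0.095… + 0.064… + 0.083333… + 0.022667… = 0.432667…
R0 < 1, so the population is declining.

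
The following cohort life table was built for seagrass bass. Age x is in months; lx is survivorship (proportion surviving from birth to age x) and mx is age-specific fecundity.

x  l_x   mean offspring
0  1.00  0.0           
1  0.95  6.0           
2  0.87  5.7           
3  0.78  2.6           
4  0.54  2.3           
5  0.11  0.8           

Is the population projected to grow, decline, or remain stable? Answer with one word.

R0 = Σ lx·mx = 0 + 5.7 + 4.959 + 2.028 + 1.242 + 0.088 = 14.017
R0 > 1, so the population is growing.

growing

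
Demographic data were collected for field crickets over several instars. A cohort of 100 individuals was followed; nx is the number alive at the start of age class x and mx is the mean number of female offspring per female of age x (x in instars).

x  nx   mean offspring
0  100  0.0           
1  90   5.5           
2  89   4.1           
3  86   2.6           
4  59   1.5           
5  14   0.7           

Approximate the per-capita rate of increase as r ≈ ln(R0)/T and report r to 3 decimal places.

lx = nx/n0 = nx/100: 1, 0.9, 0.89, 0.86, 0.59, 0.14
R0 = Σ lx·mx = 0 + 4.95 + 3.649 + 2.236 + 0.885 + 0.098 = 11.818
Σ x·lx·mx = 22.986; T = 22.986/11.818 = 1.945…
r ≈ ln(R0)/T = ln(11.818)/1.945… = 1.26973… → 1.270

1.270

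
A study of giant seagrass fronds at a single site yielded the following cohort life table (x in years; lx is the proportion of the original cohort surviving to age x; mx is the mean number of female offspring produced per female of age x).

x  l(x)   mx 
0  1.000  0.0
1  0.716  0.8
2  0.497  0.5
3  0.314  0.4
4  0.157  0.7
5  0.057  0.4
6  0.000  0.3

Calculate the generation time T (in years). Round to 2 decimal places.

lx·mx: 0, 0.5728, 0.2485, 0.1256, 0.1099, 0.0228, 0 → R0 = 1.0796
x·lx·mx: 0, 0.5728, 0.497, 0.3768, 0.4396, 0.114, 0 → Σ = 2.0002
T = 2.0002 / 1.0796 = 1.852723… → 1.85

1.85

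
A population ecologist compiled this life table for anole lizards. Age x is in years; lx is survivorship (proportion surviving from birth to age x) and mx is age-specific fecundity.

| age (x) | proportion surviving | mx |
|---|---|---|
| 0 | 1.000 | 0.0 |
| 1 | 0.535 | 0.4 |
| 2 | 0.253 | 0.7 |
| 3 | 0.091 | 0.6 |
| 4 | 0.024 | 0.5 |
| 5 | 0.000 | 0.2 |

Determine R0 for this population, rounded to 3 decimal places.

0.458

lx·mx by age: 0, 0.214, 0.1771, 0.0546, 0.012, 0
R0 = Σ lx·mx = 0.4577 → 0.458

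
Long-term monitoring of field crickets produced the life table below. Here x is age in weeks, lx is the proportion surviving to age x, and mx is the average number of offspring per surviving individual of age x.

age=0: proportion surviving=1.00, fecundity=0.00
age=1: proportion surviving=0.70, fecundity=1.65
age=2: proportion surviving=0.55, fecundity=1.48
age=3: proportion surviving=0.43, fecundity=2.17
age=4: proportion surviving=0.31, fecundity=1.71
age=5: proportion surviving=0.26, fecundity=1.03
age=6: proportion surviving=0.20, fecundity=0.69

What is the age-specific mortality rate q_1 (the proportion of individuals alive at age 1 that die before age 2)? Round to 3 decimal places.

q_1 = (l_1 − l_2) / l_1 = (0.7 − 0.55) / 0.7
     = 0.15 / 0.7 = 0.214286… → 0.214

0.214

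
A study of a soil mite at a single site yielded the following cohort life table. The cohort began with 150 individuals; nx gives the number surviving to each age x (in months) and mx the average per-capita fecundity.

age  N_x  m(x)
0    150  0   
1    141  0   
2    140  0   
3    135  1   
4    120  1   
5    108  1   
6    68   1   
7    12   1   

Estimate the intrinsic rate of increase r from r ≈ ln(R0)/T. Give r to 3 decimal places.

lx = nx/n0 = nx/150: 1, 0.94, 0.93333…, 0.9, 0.8, 0.72, 0.45333…, 0.08
R0 = Σ lx·mx = 0 + 0 + 0 + 0.9 + 0.8 + 0.72 + 0.45333… + 0.08 = 2.953333…
Σ x·lx·mx = 12.78…; T = 12.78…/2.953333… = 4.32731…
r ≈ ln(R0)/T = ln(2.953333…)/4.32731… = 0.25026… → 0.250

0.250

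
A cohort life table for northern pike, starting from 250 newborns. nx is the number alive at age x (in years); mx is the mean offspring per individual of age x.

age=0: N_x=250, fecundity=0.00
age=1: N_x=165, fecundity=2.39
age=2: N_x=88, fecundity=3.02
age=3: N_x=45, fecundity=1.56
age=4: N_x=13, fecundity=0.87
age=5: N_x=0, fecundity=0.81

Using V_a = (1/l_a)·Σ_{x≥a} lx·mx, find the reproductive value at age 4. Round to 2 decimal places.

0.87

lx = nx/n0 = nx/250: 1, 0.66, 0.352, 0.18, 0.052, 0
lx·mx for x ≥ 4: 0.04524, 0 → sum = 0.04524
V_4 = 0.04524 / l_4 = 0.04524 / 0.052 = 0.87 → 0.87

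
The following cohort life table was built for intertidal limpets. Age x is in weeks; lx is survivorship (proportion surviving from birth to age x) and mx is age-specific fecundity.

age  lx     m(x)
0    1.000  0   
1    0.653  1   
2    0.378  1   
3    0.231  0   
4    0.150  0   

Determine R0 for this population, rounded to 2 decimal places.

1.03

lx·mx by age: 0, 0.653, 0.378, 0, 0
R0 = Σ lx·mx = 1.031 → 1.03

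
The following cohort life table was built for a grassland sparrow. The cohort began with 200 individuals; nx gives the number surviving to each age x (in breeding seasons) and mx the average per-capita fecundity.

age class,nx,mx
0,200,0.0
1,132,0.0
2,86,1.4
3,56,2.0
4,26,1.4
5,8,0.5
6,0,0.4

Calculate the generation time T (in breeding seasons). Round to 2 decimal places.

lx = nx/n0 = nx/200: 1, 0.66, 0.43, 0.28, 0.13, 0.04, 0
lx·mx: 0, 0, 0.602, 0.56, 0.182, 0.02, 0 → R0 = 1.364
x·lx·mx: 0, 0, 1.204, 1.68, 0.728, 0.1, 0 → Σ = 3.712
T = 3.712 / 1.364 = 2.721408… → 2.72

2.72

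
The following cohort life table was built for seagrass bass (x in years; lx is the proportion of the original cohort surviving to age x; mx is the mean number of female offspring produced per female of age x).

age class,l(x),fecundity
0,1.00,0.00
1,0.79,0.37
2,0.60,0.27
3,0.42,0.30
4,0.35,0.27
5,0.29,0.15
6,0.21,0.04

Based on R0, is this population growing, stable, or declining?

declining

R0 = Σ lx·mx = 0 + 0.2923 + 0.162 + 0.126 + 0.0945 + 0.0435 + 0.0084 = 0.7267
R0 < 1, so the population is declining.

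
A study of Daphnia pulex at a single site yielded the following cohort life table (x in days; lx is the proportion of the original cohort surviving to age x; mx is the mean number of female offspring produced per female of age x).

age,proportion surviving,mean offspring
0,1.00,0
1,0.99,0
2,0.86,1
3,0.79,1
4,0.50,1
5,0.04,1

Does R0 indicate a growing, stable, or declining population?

R0 = Σ lx·mx = 0 + 0 + 0.86 + 0.79 + 0.5 + 0.04 = 2.19
R0 > 1, so the population is growing.

growing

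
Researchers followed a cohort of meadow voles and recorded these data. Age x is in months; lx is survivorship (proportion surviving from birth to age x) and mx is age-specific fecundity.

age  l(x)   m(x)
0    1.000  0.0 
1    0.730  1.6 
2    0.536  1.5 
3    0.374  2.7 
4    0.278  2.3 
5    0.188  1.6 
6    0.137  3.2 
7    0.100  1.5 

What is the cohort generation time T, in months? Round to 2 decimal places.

3.00

lx·mx: 0, 1.168, 0.804, 1.0098, 0.6394, 0.3008, 0.4384, 0.15 → R0 = 4.5104
x·lx·mx: 0, 1.168, 1.608, 3.0294, 2.5576, 1.504, 2.6304, 1.05 → Σ = 13.5474
T = 13.5474 / 4.5104 = 3.003592… → 3.00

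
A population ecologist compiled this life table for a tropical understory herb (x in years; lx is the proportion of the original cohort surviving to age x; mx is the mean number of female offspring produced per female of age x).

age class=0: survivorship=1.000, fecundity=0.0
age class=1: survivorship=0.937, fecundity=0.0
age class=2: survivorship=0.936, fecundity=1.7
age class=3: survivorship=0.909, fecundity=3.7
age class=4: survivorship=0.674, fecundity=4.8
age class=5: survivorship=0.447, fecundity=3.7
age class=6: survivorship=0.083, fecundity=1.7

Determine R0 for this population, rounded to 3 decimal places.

lx·mx by age: 0, 0, 1.5912, 3.3633, 3.2352, 1.6539, 0.1411
R0 = Σ lx·mx = 9.9847 → 9.985

9.985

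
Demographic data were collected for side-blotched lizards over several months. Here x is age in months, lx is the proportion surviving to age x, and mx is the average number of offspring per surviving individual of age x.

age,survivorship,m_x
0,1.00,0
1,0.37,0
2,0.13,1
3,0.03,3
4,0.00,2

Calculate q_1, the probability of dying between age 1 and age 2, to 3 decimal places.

q_1 = (l_1 − l_2) / l_1 = (0.37 − 0.13) / 0.37
     = 0.24 / 0.37 = 0.648649… → 0.649

0.649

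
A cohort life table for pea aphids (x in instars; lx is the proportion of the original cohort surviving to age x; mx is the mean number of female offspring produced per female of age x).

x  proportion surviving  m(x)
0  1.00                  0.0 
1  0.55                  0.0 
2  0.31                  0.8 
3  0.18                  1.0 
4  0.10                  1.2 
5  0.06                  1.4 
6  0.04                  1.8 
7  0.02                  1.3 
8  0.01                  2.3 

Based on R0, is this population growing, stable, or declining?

declining

R0 = Σ lx·mx = 0 + 0 + 0.248 + 0.18 + 0.12 + 0.084 + 0.072 + 0.026 + 0.023 = 0.753
R0 < 1, so the population is declining.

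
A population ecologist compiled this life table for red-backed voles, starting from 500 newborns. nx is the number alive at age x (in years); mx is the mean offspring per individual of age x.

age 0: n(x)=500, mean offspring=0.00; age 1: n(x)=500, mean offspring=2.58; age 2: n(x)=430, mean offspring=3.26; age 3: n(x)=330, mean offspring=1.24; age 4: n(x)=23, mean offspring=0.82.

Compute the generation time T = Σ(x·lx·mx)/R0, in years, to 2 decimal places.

1.73

lx = nx/n0 = nx/500: 1, 1, 0.86, 0.66, 0.046
lx·mx: 0, 2.58, 2.8036, 0.8184, 0.03772 → R0 = 6.23972
x·lx·mx: 0, 2.58, 5.6072, 2.4552, 0.15088 → Σ = 10.79328
T = 10.79328 / 6.23972 = 1.72977… → 1.73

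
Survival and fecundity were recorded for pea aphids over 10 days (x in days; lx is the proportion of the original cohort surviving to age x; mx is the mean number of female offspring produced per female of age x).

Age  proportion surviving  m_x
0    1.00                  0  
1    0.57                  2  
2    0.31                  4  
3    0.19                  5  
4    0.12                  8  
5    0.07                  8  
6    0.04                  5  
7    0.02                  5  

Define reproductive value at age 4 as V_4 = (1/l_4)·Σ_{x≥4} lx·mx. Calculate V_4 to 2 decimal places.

15.17

lx·mx for x ≥ 4: 0.96, 0.56, 0.2, 0.1 → sum = 1.82
V_4 = 1.82 / l_4 = 1.82 / 0.12 = 15.166667… → 15.17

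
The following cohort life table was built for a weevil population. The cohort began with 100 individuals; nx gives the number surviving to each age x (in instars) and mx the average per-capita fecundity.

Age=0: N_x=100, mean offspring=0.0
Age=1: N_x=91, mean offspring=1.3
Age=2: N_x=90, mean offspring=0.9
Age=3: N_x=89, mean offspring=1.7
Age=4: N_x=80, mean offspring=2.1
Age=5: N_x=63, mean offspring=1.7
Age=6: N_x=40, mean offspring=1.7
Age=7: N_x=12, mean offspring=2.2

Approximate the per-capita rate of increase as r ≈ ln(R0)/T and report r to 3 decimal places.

0.561

lx = nx/n0 = nx/100: 1, 0.91, 0.9, 0.89, 0.8, 0.63, 0.4, 0.12
R0 = Σ lx·mx = 0 + 1.183 + 0.81 + 1.513 + 1.68 + 1.071 + 0.68 + 0.264 = 7.201
Σ x·lx·mx = 25.345; T = 25.345/7.201 = 3.51965…
r ≈ ln(R0)/T = ln(7.201)/3.51965… = 0.56091… → 0.561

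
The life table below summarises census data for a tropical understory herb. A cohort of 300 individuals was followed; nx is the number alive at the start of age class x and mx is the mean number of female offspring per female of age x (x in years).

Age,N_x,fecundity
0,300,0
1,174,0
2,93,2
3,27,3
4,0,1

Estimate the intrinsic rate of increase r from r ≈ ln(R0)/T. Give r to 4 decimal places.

-0.0506

lx = nx/n0 = nx/300: 1, 0.58, 0.31, 0.09, 0
R0 = Σ lx·mx = 0 + 0 + 0.62 + 0.27 + 0 = 0.89
Σ x·lx·mx = 2.05; T = 2.05/0.89 = 2.30337…
r ≈ ln(R0)/T = ln(0.89)/2.30337… = -0.050593… → -0.0506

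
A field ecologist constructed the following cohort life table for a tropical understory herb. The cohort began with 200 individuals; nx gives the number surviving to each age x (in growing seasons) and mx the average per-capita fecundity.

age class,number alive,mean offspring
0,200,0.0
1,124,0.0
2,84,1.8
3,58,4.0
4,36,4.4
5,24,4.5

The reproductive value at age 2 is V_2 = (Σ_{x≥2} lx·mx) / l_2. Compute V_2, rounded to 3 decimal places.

lx = nx/n0 = nx/200: 1, 0.62, 0.42, 0.29, 0.18, 0.12
lx·mx for x ≥ 2: 0.756, 1.16, 0.792, 0.54 → sum = 3.248
V_2 = 3.248 / l_2 = 3.248 / 0.42 = 7.733333… → 7.733

7.733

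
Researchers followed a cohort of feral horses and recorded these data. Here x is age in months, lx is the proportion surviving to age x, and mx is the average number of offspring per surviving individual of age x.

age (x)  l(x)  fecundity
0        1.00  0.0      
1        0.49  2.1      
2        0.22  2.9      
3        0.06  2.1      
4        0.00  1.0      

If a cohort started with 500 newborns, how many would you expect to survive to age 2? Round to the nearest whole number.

110

Expected survivors = N0 · l_2 = 500 × 0.22 = 110 → 110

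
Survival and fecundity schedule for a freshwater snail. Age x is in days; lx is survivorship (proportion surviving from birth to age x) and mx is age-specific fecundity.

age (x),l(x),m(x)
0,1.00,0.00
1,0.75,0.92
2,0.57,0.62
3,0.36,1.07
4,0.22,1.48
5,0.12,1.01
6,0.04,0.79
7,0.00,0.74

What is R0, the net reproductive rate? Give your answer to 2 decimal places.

1.91

lx·mx by age: 0, 0.69, 0.3534, 0.3852, 0.3256, 0.1212, 0.0316, 0
R0 = Σ lx·mx = 1.907 → 1.91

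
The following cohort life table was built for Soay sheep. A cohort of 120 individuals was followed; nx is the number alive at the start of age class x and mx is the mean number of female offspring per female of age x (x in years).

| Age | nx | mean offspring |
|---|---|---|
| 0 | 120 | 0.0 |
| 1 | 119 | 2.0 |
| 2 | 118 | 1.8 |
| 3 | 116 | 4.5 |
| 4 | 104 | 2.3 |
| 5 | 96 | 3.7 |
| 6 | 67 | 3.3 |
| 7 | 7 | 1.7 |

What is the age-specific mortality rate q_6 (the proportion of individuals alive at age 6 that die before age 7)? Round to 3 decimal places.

lx = nx/n0 = nx/120: 1, 0.99167…, 0.98333…, 0.96667…, 0.86667…, 0.8, 0.55833…, 0.05833…
q_6 = (l_6 − l_7) / l_6 = (0.558333… − 0.058333…) / 0.558333…
     = 0.5… / 0.558333… = 0.895522… → 0.896

0.896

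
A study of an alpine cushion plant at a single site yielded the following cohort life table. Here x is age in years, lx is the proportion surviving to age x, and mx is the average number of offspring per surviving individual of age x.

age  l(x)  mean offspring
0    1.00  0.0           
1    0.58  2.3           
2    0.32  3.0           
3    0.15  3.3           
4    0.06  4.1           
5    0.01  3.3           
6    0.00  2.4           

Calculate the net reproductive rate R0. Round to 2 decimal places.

lx·mx by age: 0, 1.334, 0.96, 0.495, 0.246, 0.033, 0
R0 = Σ lx·mx = 3.068 → 3.07

3.07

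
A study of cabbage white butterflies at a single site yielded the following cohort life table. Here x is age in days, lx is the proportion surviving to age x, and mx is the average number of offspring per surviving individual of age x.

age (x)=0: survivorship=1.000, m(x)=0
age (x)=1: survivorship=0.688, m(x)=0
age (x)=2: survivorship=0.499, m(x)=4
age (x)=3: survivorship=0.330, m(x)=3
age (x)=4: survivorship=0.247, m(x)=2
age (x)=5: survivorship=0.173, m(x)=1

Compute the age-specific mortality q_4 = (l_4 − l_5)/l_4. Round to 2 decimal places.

0.30

q_4 = (l_4 − l_5) / l_4 = (0.247 − 0.173) / 0.247
     = 0.074 / 0.247 = 0.299595… → 0.30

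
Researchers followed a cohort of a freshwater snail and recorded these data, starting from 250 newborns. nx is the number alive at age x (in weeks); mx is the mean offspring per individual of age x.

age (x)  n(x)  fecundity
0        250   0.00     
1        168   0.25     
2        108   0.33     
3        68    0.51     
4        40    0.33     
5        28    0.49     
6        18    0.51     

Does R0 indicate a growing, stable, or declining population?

lx = nx/n0 = nx/250: 1, 0.672, 0.432, 0.272, 0.16, 0.112, 0.072
R0 = Σ lx·mx = 0 + 0.168 + 0.14256 + 0.13872 + 0.0528 + 0.05488 + 0.03672 = 0.59368
R0 < 1, so the population is declining.

declining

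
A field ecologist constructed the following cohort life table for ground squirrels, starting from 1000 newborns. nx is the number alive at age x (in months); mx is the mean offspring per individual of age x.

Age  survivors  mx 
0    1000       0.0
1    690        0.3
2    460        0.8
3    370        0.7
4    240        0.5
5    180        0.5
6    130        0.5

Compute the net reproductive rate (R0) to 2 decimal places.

1.11

lx = nx/n0 = nx/1000: 1, 0.69, 0.46, 0.37, 0.24, 0.18, 0.13
lx·mx by age: 0, 0.207, 0.368, 0.259, 0.12, 0.09, 0.065
R0 = Σ lx·mx = 1.109 → 1.11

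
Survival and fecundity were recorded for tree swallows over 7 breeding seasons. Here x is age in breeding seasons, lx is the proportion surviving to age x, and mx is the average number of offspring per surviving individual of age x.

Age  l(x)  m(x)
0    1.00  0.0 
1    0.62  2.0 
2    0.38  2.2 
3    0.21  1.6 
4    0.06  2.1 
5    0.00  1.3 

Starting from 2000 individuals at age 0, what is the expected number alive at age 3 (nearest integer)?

420

Expected survivors = N0 · l_3 = 2000 × 0.21 = 420 → 420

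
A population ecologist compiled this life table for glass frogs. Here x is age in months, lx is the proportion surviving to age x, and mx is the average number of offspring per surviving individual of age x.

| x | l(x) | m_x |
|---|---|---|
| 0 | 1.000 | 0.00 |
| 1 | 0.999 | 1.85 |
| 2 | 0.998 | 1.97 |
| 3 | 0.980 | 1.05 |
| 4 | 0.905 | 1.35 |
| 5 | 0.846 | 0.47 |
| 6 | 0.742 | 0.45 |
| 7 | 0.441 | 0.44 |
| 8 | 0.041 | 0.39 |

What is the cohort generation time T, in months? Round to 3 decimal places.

2.745

lx·mx: 0, 1.84815, 1.96606, 1.029, 1.22175, 0.39762, 0.3339, 0.19404, 0.01599 → R0 = 7.00651
x·lx·mx: 0, 1.84815, 3.93212, 3.087, 4.887, 1.9881, 2.0034, 1.35828, 0.12792 → Σ = 19.23197
T = 19.23197 / 7.00651 = 2.744872… → 2.745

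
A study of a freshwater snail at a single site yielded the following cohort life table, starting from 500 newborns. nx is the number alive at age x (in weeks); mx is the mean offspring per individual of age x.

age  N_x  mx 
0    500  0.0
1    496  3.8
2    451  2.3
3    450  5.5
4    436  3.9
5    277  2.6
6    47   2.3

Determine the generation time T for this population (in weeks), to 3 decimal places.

2.831

lx = nx/n0 = nx/500: 1, 0.992, 0.902, 0.9, 0.872, 0.554, 0.094
lx·mx: 0, 3.7696, 2.0746, 4.95, 3.4008, 1.4404, 0.2162 → R0 = 15.8516
x·lx·mx: 0, 3.7696, 4.1492, 14.85, 13.6032, 7.202, 1.2972 → Σ = 44.8712
T = 44.8712 / 15.8516 = 2.830705… → 2.831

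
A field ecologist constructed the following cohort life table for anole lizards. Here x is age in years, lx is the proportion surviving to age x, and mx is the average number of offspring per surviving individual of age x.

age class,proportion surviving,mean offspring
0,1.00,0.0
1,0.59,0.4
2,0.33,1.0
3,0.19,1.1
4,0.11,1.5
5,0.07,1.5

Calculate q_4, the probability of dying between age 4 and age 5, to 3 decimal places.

0.364

q_4 = (l_4 − l_5) / l_4 = (0.11 − 0.07) / 0.11
     = 0.04 / 0.11 = 0.363636… → 0.364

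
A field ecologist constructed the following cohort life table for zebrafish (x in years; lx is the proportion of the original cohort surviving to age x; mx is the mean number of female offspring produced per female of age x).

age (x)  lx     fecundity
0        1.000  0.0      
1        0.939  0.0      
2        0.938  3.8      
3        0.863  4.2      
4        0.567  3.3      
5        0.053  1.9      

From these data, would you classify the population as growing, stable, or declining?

R0 = Σ lx·mx = 0 + 0 + 3.5644 + 3.6246 + 1.8711 + 0.1007 = 9.1608
R0 > 1, so the population is growing.

growing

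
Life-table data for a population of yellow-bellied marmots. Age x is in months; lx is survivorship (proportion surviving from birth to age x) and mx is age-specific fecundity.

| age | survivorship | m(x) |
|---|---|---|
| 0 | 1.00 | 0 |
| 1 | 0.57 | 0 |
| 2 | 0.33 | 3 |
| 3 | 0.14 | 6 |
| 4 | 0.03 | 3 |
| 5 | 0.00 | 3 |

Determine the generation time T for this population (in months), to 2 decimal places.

lx·mx: 0, 0, 0.99, 0.84, 0.09, 0 → R0 = 1.92
x·lx·mx: 0, 0, 1.98, 2.52, 0.36, 0 → Σ = 4.86
T = 4.86 / 1.92 = 2.53125 → 2.53

2.53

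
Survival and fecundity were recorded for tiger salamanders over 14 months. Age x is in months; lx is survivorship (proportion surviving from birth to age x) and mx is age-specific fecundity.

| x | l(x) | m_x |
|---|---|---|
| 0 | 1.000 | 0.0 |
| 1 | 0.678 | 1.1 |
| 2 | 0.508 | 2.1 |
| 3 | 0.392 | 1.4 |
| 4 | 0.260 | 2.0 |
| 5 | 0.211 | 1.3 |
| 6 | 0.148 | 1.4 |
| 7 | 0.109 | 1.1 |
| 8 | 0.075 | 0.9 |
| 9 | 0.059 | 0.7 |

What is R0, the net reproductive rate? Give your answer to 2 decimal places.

lx·mx by age: 0, 0.7458, 1.0668, 0.5488, 0.52, 0.2743, 0.2072, 0.1199, 0.0675, 0.0413
R0 = Σ lx·mx = 3.5916 → 3.59

3.59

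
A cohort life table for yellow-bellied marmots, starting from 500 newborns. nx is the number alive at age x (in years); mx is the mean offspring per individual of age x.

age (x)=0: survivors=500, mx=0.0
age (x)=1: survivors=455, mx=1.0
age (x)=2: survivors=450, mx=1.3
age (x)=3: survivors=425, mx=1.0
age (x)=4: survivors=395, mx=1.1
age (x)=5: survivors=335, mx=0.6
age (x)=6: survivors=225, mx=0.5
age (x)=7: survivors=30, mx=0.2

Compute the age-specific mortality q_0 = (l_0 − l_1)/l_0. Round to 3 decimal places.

lx = nx/n0 = nx/500: 1, 0.91, 0.9, 0.85, 0.79, 0.67, 0.45, 0.06
q_0 = (l_0 − l_1) / l_0 = (1 − 0.91) / 1
     = 0.09 / 1 = 0.09 → 0.090

0.090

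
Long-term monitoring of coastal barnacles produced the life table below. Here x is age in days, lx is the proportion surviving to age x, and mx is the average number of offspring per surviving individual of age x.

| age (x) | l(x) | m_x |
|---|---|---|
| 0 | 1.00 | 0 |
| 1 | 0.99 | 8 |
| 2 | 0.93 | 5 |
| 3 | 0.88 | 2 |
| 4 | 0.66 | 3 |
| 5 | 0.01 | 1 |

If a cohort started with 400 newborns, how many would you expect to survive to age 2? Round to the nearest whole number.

372

Expected survivors = N0 · l_2 = 400 × 0.93 = 372 → 372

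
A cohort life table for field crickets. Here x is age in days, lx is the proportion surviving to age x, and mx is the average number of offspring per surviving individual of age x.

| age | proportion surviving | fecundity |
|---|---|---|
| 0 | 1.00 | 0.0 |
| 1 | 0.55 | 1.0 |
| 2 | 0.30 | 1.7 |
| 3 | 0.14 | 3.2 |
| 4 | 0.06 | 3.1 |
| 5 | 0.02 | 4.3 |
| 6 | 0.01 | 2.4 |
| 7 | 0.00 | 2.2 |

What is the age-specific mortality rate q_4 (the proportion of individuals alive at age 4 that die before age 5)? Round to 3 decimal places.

q_4 = (l_4 − l_5) / l_4 = (0.06 − 0.02) / 0.06
     = 0.04 / 0.06 = 0.666667… → 0.667

0.667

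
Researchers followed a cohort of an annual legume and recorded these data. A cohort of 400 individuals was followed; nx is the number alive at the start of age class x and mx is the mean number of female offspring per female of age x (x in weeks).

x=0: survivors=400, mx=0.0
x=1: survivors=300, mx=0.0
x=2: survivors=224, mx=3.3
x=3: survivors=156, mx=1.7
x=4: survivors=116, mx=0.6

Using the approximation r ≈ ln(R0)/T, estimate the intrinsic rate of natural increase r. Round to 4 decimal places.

lx = nx/n0 = nx/400: 1, 0.75, 0.56, 0.39, 0.29
R0 = Σ lx·mx = 0 + 0 + 1.848 + 0.663 + 0.174 = 2.685
Σ x·lx·mx = 6.381; T = 6.381/2.685 = 2.37654…
r ≈ ln(R0)/T = ln(2.685)/2.37654… = 0.415597… → 0.4156

0.4156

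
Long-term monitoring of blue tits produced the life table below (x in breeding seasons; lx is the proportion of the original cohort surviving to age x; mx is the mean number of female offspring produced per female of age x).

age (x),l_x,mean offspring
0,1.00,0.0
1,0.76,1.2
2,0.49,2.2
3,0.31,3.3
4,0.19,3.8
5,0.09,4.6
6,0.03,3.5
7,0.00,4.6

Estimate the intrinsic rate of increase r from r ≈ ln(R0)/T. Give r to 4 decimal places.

0.5253

R0 = Σ lx·mx = 0 + 0.912 + 1.078 + 1.023 + 0.722 + 0.414 + 0.105 + 0 = 4.254
Σ x·lx·mx = 11.725; T = 11.725/4.254 = 2.75623…
r ≈ ln(R0)/T = ln(4.254)/2.75623… = 0.525304… → 0.5253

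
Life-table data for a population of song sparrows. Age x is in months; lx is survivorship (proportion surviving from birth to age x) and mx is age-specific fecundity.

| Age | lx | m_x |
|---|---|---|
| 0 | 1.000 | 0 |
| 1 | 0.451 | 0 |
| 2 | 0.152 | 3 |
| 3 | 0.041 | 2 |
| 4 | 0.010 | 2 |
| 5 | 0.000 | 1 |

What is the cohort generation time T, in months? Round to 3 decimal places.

2.219

lx·mx: 0, 0, 0.456, 0.082, 0.02, 0 → R0 = 0.558
x·lx·mx: 0, 0, 0.912, 0.246, 0.08, 0 → Σ = 1.238
T = 1.238 / 0.558 = 2.218638… → 2.219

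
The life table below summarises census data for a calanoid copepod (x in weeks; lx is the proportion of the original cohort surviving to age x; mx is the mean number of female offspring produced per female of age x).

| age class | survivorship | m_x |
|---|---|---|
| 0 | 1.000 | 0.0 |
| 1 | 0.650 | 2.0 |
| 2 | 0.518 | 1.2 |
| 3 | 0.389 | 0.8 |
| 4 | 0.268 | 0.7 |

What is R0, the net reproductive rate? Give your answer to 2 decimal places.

2.42

lx·mx by age: 0, 1.3, 0.6216, 0.3112, 0.1876
R0 = Σ lx·mx = 2.4204 → 2.42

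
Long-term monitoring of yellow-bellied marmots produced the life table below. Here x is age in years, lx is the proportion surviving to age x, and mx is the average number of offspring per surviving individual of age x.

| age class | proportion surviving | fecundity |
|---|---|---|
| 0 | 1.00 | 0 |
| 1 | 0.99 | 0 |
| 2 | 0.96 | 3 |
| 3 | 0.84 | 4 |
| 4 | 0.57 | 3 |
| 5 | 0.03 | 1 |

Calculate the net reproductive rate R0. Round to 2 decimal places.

7.98

lx·mx by age: 0, 0, 2.88, 3.36, 1.71, 0.03
R0 = Σ lx·mx = 7.98 → 7.98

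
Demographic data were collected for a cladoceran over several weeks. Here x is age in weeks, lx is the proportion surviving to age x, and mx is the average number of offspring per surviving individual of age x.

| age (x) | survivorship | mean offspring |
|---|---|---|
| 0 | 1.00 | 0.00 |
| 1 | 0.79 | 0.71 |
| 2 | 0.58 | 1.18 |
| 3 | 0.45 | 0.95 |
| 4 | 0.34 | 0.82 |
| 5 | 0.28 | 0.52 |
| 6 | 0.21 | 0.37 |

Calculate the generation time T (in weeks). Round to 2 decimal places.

lx·mx: 0, 0.5609, 0.6844, 0.4275, 0.2788, 0.1456, 0.0777 → R0 = 2.1749
x·lx·mx: 0, 0.5609, 1.3688, 1.2825, 1.1152, 0.728, 0.4662 → Σ = 5.5216
T = 5.5216 / 2.1749 = 2.538783… → 2.54

2.54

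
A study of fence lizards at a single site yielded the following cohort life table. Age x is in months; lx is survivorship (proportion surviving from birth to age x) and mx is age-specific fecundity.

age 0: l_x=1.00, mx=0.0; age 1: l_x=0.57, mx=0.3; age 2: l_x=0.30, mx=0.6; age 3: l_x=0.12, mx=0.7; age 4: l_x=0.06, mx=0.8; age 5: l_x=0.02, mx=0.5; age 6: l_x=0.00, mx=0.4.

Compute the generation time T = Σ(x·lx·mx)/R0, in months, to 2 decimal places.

lx·mx: 0, 0.171, 0.18, 0.084, 0.048, 0.01, 0 → R0 = 0.493
x·lx·mx: 0, 0.171, 0.36, 0.252, 0.192, 0.05, 0 → Σ = 1.025
T = 1.025 / 0.493 = 2.079108… → 2.08

2.08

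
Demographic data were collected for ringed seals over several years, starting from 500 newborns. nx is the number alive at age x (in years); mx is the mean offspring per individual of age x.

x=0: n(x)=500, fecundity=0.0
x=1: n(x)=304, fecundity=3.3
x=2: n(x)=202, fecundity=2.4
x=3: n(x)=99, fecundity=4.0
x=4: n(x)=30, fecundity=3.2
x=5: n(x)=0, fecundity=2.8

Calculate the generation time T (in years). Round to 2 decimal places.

lx = nx/n0 = nx/500: 1, 0.608, 0.404, 0.198, 0.06, 0
lx·mx: 0, 2.0064, 0.9696, 0.792, 0.192, 0 → R0 = 3.96
x·lx·mx: 0, 2.0064, 1.9392, 2.376, 0.768, 0 → Σ = 7.0896
T = 7.0896 / 3.96 = 1.790303… → 1.79

1.79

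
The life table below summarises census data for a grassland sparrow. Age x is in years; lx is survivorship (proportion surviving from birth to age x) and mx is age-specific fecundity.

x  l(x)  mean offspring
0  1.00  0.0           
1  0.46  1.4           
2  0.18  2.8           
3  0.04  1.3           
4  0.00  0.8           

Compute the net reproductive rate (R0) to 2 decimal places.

lx·mx by age: 0, 0.644, 0.504, 0.052, 0
R0 = Σ lx·mx = 1.2 → 1.20

1.20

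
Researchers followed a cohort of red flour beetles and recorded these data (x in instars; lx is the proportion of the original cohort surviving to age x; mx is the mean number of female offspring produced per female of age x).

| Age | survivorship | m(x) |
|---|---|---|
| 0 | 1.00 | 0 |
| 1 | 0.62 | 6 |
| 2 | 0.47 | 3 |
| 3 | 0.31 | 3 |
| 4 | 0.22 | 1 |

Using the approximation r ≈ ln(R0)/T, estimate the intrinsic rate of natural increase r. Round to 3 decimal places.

1.130

R0 = Σ lx·mx = 0 + 3.72 + 1.41 + 0.93 + 0.22 = 6.28
Σ x·lx·mx = 10.21; T = 10.21/6.28 = 1.6258…
r ≈ ln(R0)/T = ln(6.28)/1.6258… = 1.13014… → 1.130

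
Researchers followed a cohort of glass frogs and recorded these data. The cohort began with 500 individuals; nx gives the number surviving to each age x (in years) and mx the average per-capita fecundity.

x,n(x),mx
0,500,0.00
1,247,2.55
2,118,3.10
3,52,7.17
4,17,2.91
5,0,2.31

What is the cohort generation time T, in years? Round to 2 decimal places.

1.89

lx = nx/n0 = nx/500: 1, 0.494, 0.236, 0.104, 0.034, 0
lx·mx: 0, 1.2597, 0.7316, 0.74568, 0.09894, 0 → R0 = 2.83592
x·lx·mx: 0, 1.2597, 1.4632, 2.23704, 0.39576, 0 → Σ = 5.3557
T = 5.3557 / 2.83592 = 1.888523… → 1.89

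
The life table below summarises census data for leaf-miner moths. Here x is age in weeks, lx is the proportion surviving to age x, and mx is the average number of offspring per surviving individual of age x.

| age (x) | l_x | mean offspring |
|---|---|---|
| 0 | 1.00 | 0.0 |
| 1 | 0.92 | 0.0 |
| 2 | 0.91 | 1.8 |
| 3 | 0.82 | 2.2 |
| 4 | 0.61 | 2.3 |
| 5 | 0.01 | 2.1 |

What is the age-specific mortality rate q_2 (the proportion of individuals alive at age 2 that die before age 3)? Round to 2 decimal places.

q_2 = (l_2 − l_3) / l_2 = (0.91 − 0.82) / 0.91
     = 0.09 / 0.91 = 0.098901… → 0.10

0.10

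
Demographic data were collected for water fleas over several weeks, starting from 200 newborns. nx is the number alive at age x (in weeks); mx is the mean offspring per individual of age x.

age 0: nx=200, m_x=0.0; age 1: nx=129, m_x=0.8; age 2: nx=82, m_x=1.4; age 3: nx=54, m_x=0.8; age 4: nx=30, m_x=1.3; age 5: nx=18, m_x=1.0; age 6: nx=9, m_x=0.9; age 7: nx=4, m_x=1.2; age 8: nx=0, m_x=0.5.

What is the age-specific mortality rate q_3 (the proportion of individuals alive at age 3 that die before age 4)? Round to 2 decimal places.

0.44

lx = nx/n0 = nx/200: 1, 0.645, 0.41, 0.27, 0.15, 0.09, 0.045, 0.02, 0
q_3 = (l_3 − l_4) / l_3 = (0.27 − 0.15) / 0.27
     = 0.12 / 0.27 = 0.444444… → 0.44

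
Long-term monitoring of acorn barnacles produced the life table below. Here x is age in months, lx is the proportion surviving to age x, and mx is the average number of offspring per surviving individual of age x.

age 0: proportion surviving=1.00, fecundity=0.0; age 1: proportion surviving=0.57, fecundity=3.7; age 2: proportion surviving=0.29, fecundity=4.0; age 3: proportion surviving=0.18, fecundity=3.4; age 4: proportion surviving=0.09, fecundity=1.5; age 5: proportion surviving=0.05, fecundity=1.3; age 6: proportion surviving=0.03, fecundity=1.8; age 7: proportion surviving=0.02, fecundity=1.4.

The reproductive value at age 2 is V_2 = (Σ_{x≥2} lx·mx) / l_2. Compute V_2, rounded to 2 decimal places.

lx·mx for x ≥ 2: 1.16, 0.612, 0.135, 0.065, 0.054, 0.028 → sum = 2.054
V_2 = 2.054 / l_2 = 2.054 / 0.29 = 7.082759… → 7.08

7.08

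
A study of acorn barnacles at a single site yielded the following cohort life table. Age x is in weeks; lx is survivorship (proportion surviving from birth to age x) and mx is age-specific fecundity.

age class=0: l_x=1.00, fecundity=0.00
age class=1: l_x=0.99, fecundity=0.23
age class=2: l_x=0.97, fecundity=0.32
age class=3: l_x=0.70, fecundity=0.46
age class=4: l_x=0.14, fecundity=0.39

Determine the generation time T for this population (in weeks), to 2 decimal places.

2.22

lx·mx: 0, 0.2277, 0.3104, 0.322, 0.0546 → R0 = 0.9147
x·lx·mx: 0, 0.2277, 0.6208, 0.966, 0.2184 → Σ = 2.0329
T = 2.0329 / 0.9147 = 2.222477… → 2.22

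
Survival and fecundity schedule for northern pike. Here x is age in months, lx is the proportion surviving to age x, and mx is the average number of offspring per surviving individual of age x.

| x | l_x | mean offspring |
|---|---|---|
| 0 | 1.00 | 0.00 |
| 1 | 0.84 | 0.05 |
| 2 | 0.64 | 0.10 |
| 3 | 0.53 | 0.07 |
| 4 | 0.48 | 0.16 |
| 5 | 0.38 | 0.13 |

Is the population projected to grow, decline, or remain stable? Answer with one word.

declining

R0 = Σ lx·mx = 0 + 0.042 + 0.064 + 0.0371 + 0.0768 + 0.0494 = 0.2693
R0 < 1, so the population is declining.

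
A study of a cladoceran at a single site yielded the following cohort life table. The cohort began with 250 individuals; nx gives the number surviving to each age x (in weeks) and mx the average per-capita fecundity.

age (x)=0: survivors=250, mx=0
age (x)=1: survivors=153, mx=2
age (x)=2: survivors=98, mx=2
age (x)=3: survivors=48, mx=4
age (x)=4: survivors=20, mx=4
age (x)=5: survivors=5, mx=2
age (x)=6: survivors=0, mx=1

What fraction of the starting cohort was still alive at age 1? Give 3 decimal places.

0.612

l_1 = n_1/n_0 = 153/250 = 0.612 → 0.612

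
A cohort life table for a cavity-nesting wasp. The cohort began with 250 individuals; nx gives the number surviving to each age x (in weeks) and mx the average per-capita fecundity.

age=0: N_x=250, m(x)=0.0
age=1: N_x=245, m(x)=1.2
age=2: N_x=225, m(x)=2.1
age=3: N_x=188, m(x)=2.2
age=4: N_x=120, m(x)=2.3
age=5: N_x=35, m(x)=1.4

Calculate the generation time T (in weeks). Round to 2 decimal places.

lx = nx/n0 = nx/250: 1, 0.98, 0.9, 0.752, 0.48, 0.14
lx·mx: 0, 1.176, 1.89, 1.6544, 1.104, 0.196 → R0 = 6.0204
x·lx·mx: 0, 1.176, 3.78, 4.9632, 4.416, 0.98 → Σ = 15.3152
T = 15.3152 / 6.0204 = 2.543884… → 2.54

2.54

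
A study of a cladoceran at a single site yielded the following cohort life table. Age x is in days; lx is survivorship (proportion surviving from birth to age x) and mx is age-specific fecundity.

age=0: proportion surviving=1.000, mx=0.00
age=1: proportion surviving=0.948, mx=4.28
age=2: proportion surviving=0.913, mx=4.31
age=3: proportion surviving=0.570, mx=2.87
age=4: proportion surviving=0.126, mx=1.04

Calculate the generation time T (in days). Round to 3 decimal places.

lx·mx: 0, 4.05744, 3.93503, 1.6359, 0.13104 → R0 = 9.75941
x·lx·mx: 0, 4.05744, 7.87006, 4.9077, 0.52416 → Σ = 17.35936
T = 17.35936 / 9.75941 = 1.77873… → 1.779

1.779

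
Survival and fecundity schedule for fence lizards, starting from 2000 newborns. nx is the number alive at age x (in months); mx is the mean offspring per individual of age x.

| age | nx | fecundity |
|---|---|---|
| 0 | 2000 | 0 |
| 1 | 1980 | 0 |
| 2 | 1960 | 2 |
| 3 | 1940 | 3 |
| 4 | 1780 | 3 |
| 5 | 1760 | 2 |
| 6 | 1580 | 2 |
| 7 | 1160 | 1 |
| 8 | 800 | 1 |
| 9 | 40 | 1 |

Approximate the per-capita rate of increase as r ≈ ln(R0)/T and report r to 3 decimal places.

lx = nx/n0 = nx/2000: 1, 0.99, 0.98, 0.97, 0.89, 0.88, 0.79, 0.58, 0.4, 0.02
R0 = Σ lx·mx = 0 + 0 + 1.96 + 2.91 + 2.67 + 1.76 + 1.58 + 0.58 + 0.4 + 0.02 = 11.88
Σ x·lx·mx = 49.05; T = 49.05/11.88 = 4.12879…
r ≈ ln(R0)/T = ln(11.88)/4.12879… = 0.59941… → 0.599

0.599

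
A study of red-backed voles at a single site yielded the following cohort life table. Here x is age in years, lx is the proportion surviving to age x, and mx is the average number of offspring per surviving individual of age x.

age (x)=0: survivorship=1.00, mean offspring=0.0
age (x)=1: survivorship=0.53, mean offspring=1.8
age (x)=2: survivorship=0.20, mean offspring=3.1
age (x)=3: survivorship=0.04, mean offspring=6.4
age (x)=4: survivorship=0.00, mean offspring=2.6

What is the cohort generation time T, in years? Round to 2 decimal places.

lx·mx: 0, 0.954, 0.62, 0.256, 0 → R0 = 1.83
x·lx·mx: 0, 0.954, 1.24, 0.768, 0 → Σ = 2.962
T = 2.962 / 1.83 = 1.618579… → 1.62

1.62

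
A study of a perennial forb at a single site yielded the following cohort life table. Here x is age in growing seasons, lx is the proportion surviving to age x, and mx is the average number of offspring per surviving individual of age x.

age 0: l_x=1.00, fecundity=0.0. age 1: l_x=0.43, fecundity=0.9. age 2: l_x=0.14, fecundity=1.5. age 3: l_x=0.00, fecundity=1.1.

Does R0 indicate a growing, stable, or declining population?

R0 = Σ lx·mx = 0 + 0.387 + 0.21 + 0 = 0.597
R0 < 1, so the population is declining.

declining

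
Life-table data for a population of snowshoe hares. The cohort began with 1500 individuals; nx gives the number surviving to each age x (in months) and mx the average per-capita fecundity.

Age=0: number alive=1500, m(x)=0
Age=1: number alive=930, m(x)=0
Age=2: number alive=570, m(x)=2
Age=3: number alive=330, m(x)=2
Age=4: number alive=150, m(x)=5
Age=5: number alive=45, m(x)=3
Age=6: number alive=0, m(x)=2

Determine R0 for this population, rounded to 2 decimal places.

1.79

lx = nx/n0 = nx/1500: 1, 0.62, 0.38, 0.22, 0.1, 0.03, 0
lx·mx by age: 0, 0, 0.76, 0.44, 0.5, 0.09, 0
R0 = Σ lx·mx = 1.79 → 1.79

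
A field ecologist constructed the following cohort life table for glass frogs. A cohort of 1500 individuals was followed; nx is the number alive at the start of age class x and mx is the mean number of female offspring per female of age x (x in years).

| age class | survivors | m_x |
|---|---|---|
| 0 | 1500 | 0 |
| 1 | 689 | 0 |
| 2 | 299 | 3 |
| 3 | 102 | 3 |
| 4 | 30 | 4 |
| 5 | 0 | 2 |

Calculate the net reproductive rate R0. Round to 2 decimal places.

lx = nx/n0 = nx/1500: 1, 0.45933…, 0.19933…, 0.068, 0.02, 0
lx·mx by age: 0, 0, 0.598…, 0.204, 0.08, 0
R0 = Σ lx·mx = 0.882… → 0.88

0.88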